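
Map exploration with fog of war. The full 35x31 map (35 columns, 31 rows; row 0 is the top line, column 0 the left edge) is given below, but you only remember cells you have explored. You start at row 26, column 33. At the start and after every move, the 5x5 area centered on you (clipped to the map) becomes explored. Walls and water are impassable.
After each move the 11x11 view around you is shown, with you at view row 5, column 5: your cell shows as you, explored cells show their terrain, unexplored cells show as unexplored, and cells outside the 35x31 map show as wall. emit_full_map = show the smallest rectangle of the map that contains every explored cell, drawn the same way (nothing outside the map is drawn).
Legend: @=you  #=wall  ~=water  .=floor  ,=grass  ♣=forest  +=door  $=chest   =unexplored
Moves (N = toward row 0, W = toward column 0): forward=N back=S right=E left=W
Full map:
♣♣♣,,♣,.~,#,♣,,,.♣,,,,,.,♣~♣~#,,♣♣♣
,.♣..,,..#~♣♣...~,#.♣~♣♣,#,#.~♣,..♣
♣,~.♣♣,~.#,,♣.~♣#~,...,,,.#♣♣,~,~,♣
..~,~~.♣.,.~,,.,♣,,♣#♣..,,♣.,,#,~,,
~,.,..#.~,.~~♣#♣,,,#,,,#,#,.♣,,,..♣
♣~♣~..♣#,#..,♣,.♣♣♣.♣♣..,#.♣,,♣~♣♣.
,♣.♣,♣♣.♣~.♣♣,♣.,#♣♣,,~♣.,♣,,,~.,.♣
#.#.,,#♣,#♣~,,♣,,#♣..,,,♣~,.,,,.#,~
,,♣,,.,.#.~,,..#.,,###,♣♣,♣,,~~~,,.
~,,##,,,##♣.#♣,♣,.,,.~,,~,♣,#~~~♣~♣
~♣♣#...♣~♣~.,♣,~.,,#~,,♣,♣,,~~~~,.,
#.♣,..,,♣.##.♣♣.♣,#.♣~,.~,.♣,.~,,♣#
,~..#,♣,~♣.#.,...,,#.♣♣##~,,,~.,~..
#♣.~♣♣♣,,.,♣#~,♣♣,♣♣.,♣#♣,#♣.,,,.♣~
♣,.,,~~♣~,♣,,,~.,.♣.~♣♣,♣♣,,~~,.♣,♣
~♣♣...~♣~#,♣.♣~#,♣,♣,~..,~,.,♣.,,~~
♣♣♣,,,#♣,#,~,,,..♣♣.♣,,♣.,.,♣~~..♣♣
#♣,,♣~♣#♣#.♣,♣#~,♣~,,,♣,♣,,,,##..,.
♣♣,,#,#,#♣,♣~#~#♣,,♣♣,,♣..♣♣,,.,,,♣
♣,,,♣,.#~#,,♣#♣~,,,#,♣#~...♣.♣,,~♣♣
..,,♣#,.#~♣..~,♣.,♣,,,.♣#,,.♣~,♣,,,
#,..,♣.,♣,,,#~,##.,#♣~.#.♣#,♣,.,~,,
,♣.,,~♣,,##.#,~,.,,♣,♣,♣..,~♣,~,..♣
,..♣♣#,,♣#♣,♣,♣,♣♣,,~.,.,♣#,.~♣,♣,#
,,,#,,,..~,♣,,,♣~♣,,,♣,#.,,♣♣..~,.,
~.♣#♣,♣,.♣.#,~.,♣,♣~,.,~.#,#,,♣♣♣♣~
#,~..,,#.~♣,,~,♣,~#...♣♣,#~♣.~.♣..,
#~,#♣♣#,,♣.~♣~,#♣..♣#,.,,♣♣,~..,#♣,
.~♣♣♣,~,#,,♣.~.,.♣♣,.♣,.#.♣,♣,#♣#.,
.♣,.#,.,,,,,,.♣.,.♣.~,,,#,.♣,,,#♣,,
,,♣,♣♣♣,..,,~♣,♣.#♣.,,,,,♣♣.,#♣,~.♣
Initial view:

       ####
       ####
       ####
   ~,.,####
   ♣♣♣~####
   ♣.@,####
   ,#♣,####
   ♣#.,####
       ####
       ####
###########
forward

       ####
       ####
       ####
   ,♣,#####
   ~,.,####
   ♣♣@~####
   ♣..,####
   ,#♣,####
   ♣#.,####
       ####
       ####

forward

       ####
       ####
       ####
   ,..♣####
   ,♣,#####
   ~,@,####
   ♣♣♣~####
   ♣..,####
   ,#♣,####
   ♣#.,####
       ####

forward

       ####
       ####
       ####
   ,~,,####
   ,..♣####
   ,♣@#####
   ~,.,####
   ♣♣♣~####
   ♣..,####
   ,#♣,####
   ♣#.,####

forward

       ####
       ####
       ####
   ♣,,,####
   ,~,,####
   ,.@♣####
   ,♣,#####
   ~,.,####
   ♣♣♣~####
   ♣..,####
   ,#♣,####

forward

       ####
       ####
       ####
   ,~♣♣####
   ♣,,,####
   ,~@,####
   ,..♣####
   ,♣,#####
   ~,.,####
   ♣♣♣~####
   ♣..,####

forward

       ####
       ####
       ####
   ,,,♣####
   ,~♣♣####
   ♣,@,####
   ,~,,####
   ,..♣####
   ,♣,#####
   ~,.,####
   ♣♣♣~####

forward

       ####
       ####
       ####
   ..,.####
   ,,,♣####
   ,~@♣####
   ♣,,,####
   ,~,,####
   ,..♣####
   ,♣,#####
   ~,.,####

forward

       ####
       ####
       ####
   ..♣♣####
   ..,.####
   ,,@♣####
   ,~♣♣####
   ♣,,,####
   ,~,,####
   ,..♣####
   ,♣,#####

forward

       ####
       ####
       ####
   ,,~~####
   ..♣♣####
   ..@.####
   ,,,♣####
   ,~♣♣####
   ♣,,,####
   ,~,,####
   ,..♣####

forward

       ####
       ####
       ####
   .♣,♣####
   ,,~~####
   ..@♣####
   ..,.####
   ,,,♣####
   ,~♣♣####
   ♣,,,####
   ,~,,####

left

        ###
        ###
        ###
   ,.♣,♣###
   .,,~~###
   ~.@♣♣###
   #..,.###
   .,,,♣###
    ,~♣♣###
    ♣,,,###
    ,~,,###

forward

        ###
        ###
        ###
   ,,.♣~###
   ,.♣,♣###
   .,@~~###
   ~..♣♣###
   #..,.###
   .,,,♣###
    ,~♣♣###
    ♣,,,###

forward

        ###
        ###
        ###
   .,~..###
   ,,.♣~###
   ,.@,♣###
   .,,~~###
   ~..♣♣###
   #..,.###
   .,,,♣###
    ,~♣♣###

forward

        ###
        ###
        ###
   ~,,♣####
   .,~..###
   ,,@♣~###
   ,.♣,♣###
   .,,~~###
   ~..♣♣###
   #..,.###
   .,,,♣###

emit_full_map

~,,♣#
.,~..
,,@♣~
,.♣,♣
.,,~~
~..♣♣
#..,.
.,,,♣
 ,~♣♣
 ♣,,,
 ,~,,
 ,..♣
 ,♣,#
 ~,.,
 ♣♣♣~
 ♣..,
 ,#♣,
 ♣#.,

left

         ##
         ##
         ##
   .~,,♣###
   ~.,~..##
   ,,@.♣~##
   ~,.♣,♣##
   ♣.,,~~##
    ~..♣♣##
    #..,.##
    .,,,♣##

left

          #
          #
          #
   ,.~,,♣##
   ,~.,~..#
   .,@,.♣~#
   ~~,.♣,♣#
   ,♣.,,~~#
     ~..♣♣#
     #..,.#
     .,,,♣#

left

           
           
           
   ♣,.~,,♣#
   ,,~.,~..
   ♣.@,,.♣~
   ,~~,.♣,♣
   .,♣.,,~~
      ~..♣♣
      #..,.
      .,,,♣

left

           
           
           
   .♣,.~,,♣
   ,,,~.,~.
   #♣@,,,.♣
   ,,~~,.♣,
   ,.,♣.,,~
       ~..♣
       #..,
       .,,,

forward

           
           
           
   ,,~~~   
   .♣,.~,,♣
   ,,@~.,~.
   #♣.,,,.♣
   ,,~~,.♣,
   ,.,♣.,,~
       ~..♣
       #..,

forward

           
           
           
   ♣,#~~   
   ,,~~~   
   .♣@.~,,♣
   ,,,~.,~.
   #♣.,,,.♣
   ,,~~,.♣,
   ,.,♣.,,~
       ~..♣

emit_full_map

♣,#~~    
,,~~~    
.♣@.~,,♣#
,,,~.,~..
#♣.,,,.♣~
,,~~,.♣,♣
,.,♣.,,~~
    ~..♣♣
    #..,.
    .,,,♣
     ,~♣♣
     ♣,,,
     ,~,,
     ,..♣
     ,♣,#
     ~,.,
     ♣♣♣~
     ♣..,
     ,#♣,
     ♣#.,

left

           
           
           
   ,♣,#~~  
   ♣,,~~~  
   ,.@,.~,,
   ~,,,~.,~
   ,#♣.,,,.
    ,,~~,.♣
    ,.,♣.,,
        ~..

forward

           
           
           
   ,♣,,~   
   ,♣,#~~  
   ♣,@~~~  
   ,.♣,.~,,
   ~,,,~.,~
   ,#♣.,,,.
    ,,~~,.♣
    ,.,♣.,,

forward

           
           
           
   ~,.,,   
   ,♣,,~   
   ,♣@#~~  
   ♣,,~~~  
   ,.♣,.~,,
   ~,,,~.,~
   ,#♣.,,,.
    ,,~~,.♣

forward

           
           
           
   ,♣,,,   
   ~,.,,   
   ,♣@,~   
   ,♣,#~~  
   ♣,,~~~  
   ,.♣,.~,,
   ~,,,~.,~
   ,#♣.,,,.

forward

           
           
           
   #.♣,,   
   ,♣,,,   
   ~,@,,   
   ,♣,,~   
   ,♣,#~~  
   ♣,,~~~  
   ,.♣,.~,,
   ~,,,~.,~

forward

           
           
           
   #,.♣,   
   #.♣,,   
   ,♣@,,   
   ~,.,,   
   ,♣,,~   
   ,♣,#~~  
   ♣,,~~~  
   ,.♣,.~,,

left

           
           
           
   ,#,.♣,  
   ,#.♣,,  
   .,@,,,  
   ♣~,.,,  
   ♣,♣,,~  
    ,♣,#~~ 
    ♣,,~~~ 
    ,.♣,.~,

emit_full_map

,#,.♣,     
,#.♣,,     
.,@,,,     
♣~,.,,     
♣,♣,,~     
 ,♣,#~~    
 ♣,,~~~    
 ,.♣,.~,,♣#
 ~,,,~.,~..
 ,#♣.,,,.♣~
  ,,~~,.♣,♣
  ,.,♣.,,~~
      ~..♣♣
      #..,.
      .,,,♣
       ,~♣♣
       ♣,,,
       ,~,,
       ,..♣
       ,♣,#
       ~,.,
       ♣♣♣~
       ♣..,
       ,#♣,
       ♣#.,


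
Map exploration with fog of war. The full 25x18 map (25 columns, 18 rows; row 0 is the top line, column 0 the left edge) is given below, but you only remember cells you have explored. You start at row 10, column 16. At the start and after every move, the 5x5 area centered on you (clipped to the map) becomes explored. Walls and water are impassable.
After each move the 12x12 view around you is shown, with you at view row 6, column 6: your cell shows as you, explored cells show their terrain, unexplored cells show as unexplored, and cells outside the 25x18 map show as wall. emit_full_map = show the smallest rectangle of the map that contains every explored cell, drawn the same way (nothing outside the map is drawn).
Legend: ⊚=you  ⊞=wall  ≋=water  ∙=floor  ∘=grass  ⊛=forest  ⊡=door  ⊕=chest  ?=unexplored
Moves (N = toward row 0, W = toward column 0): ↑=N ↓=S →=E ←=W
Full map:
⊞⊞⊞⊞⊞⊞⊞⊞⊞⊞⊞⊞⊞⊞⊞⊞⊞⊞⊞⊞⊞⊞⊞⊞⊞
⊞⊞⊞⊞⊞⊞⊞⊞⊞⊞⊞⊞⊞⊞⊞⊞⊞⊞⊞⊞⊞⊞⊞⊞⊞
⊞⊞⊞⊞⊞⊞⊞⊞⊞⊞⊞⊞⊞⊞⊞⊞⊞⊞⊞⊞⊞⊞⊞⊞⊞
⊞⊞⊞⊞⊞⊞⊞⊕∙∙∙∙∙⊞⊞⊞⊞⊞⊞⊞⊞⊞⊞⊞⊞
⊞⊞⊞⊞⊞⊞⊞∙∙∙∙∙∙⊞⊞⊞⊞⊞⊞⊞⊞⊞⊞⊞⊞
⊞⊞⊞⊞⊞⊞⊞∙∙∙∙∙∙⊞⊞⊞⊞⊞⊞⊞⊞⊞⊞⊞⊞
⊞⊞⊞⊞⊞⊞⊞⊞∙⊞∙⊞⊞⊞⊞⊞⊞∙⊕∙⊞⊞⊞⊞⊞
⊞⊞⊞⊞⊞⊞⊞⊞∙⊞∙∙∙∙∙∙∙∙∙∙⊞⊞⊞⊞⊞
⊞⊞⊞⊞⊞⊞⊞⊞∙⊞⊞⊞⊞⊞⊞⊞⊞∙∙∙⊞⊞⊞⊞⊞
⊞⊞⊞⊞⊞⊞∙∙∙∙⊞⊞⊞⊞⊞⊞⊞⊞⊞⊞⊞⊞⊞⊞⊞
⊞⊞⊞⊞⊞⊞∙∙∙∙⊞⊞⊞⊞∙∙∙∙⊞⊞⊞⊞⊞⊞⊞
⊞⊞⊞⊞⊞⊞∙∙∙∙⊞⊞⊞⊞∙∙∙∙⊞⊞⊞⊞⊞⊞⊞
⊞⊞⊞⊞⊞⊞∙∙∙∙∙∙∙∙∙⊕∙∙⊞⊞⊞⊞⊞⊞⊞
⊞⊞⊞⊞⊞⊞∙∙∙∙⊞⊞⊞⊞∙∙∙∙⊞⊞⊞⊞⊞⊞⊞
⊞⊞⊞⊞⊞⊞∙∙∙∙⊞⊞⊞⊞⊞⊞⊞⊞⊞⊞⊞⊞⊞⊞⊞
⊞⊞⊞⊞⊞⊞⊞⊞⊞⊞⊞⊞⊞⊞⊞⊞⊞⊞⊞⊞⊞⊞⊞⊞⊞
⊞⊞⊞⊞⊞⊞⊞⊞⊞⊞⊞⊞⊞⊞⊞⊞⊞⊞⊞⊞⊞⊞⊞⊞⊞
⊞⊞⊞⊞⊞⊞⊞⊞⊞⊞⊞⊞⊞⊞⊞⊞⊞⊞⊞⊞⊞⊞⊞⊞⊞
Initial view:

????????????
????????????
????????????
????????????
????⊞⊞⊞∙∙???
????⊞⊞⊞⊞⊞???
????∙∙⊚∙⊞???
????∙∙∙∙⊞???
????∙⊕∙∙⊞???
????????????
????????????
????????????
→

????????????
????????????
????????????
????????????
???⊞⊞⊞∙∙∙???
???⊞⊞⊞⊞⊞⊞???
???∙∙∙⊚⊞⊞???
???∙∙∙∙⊞⊞???
???∙⊕∙∙⊞⊞???
????????????
????????????
????????????

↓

????????????
????????????
????????????
???⊞⊞⊞∙∙∙???
???⊞⊞⊞⊞⊞⊞???
???∙∙∙∙⊞⊞???
???∙∙∙⊚⊞⊞???
???∙⊕∙∙⊞⊞???
????∙∙∙⊞⊞???
????????????
????????????
????????????

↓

????????????
????????????
???⊞⊞⊞∙∙∙???
???⊞⊞⊞⊞⊞⊞???
???∙∙∙∙⊞⊞???
???∙∙∙∙⊞⊞???
???∙⊕∙⊚⊞⊞???
????∙∙∙⊞⊞???
????⊞⊞⊞⊞⊞???
????????????
????????????
????????????

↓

????????????
???⊞⊞⊞∙∙∙???
???⊞⊞⊞⊞⊞⊞???
???∙∙∙∙⊞⊞???
???∙∙∙∙⊞⊞???
???∙⊕∙∙⊞⊞???
????∙∙⊚⊞⊞???
????⊞⊞⊞⊞⊞???
????⊞⊞⊞⊞⊞???
????????????
????????????
⊞⊞⊞⊞⊞⊞⊞⊞⊞⊞⊞⊞

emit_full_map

⊞⊞⊞∙∙∙
⊞⊞⊞⊞⊞⊞
∙∙∙∙⊞⊞
∙∙∙∙⊞⊞
∙⊕∙∙⊞⊞
?∙∙⊚⊞⊞
?⊞⊞⊞⊞⊞
?⊞⊞⊞⊞⊞

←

????????????
????⊞⊞⊞∙∙∙??
????⊞⊞⊞⊞⊞⊞??
????∙∙∙∙⊞⊞??
????∙∙∙∙⊞⊞??
????∙⊕∙∙⊞⊞??
????∙∙⊚∙⊞⊞??
????⊞⊞⊞⊞⊞⊞??
????⊞⊞⊞⊞⊞⊞??
????????????
????????????
⊞⊞⊞⊞⊞⊞⊞⊞⊞⊞⊞⊞

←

????????????
?????⊞⊞⊞∙∙∙?
?????⊞⊞⊞⊞⊞⊞?
?????∙∙∙∙⊞⊞?
????⊞∙∙∙∙⊞⊞?
????∙∙⊕∙∙⊞⊞?
????⊞∙⊚∙∙⊞⊞?
????⊞⊞⊞⊞⊞⊞⊞?
????⊞⊞⊞⊞⊞⊞⊞?
????????????
????????????
⊞⊞⊞⊞⊞⊞⊞⊞⊞⊞⊞⊞

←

????????????
??????⊞⊞⊞∙∙∙
??????⊞⊞⊞⊞⊞⊞
??????∙∙∙∙⊞⊞
????⊞⊞∙∙∙∙⊞⊞
????∙∙∙⊕∙∙⊞⊞
????⊞⊞⊚∙∙∙⊞⊞
????⊞⊞⊞⊞⊞⊞⊞⊞
????⊞⊞⊞⊞⊞⊞⊞⊞
????????????
????????????
⊞⊞⊞⊞⊞⊞⊞⊞⊞⊞⊞⊞

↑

????????????
????????????
??????⊞⊞⊞∙∙∙
??????⊞⊞⊞⊞⊞⊞
????⊞⊞∙∙∙∙⊞⊞
????⊞⊞∙∙∙∙⊞⊞
????∙∙⊚⊕∙∙⊞⊞
????⊞⊞∙∙∙∙⊞⊞
????⊞⊞⊞⊞⊞⊞⊞⊞
????⊞⊞⊞⊞⊞⊞⊞⊞
????????????
????????????

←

????????????
????????????
???????⊞⊞⊞∙∙
???????⊞⊞⊞⊞⊞
????⊞⊞⊞∙∙∙∙⊞
????⊞⊞⊞∙∙∙∙⊞
????∙∙⊚∙⊕∙∙⊞
????⊞⊞⊞∙∙∙∙⊞
????⊞⊞⊞⊞⊞⊞⊞⊞
?????⊞⊞⊞⊞⊞⊞⊞
????????????
????????????

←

????????????
????????????
????????⊞⊞⊞∙
????????⊞⊞⊞⊞
????⊞⊞⊞⊞∙∙∙∙
????⊞⊞⊞⊞∙∙∙∙
????∙∙⊚∙∙⊕∙∙
????⊞⊞⊞⊞∙∙∙∙
????⊞⊞⊞⊞⊞⊞⊞⊞
??????⊞⊞⊞⊞⊞⊞
????????????
????????????

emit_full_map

????⊞⊞⊞∙∙∙
????⊞⊞⊞⊞⊞⊞
⊞⊞⊞⊞∙∙∙∙⊞⊞
⊞⊞⊞⊞∙∙∙∙⊞⊞
∙∙⊚∙∙⊕∙∙⊞⊞
⊞⊞⊞⊞∙∙∙∙⊞⊞
⊞⊞⊞⊞⊞⊞⊞⊞⊞⊞
??⊞⊞⊞⊞⊞⊞⊞⊞

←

????????????
????????????
?????????⊞⊞⊞
?????????⊞⊞⊞
????∙⊞⊞⊞⊞∙∙∙
????∙⊞⊞⊞⊞∙∙∙
????∙∙⊚∙∙∙⊕∙
????∙⊞⊞⊞⊞∙∙∙
????∙⊞⊞⊞⊞⊞⊞⊞
???????⊞⊞⊞⊞⊞
????????????
????????????

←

????????????
????????????
??????????⊞⊞
??????????⊞⊞
????∙∙⊞⊞⊞⊞∙∙
????∙∙⊞⊞⊞⊞∙∙
????∙∙⊚∙∙∙∙⊕
????∙∙⊞⊞⊞⊞∙∙
????∙∙⊞⊞⊞⊞⊞⊞
????????⊞⊞⊞⊞
????????????
????????????

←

????????????
????????????
???????????⊞
???????????⊞
????∙∙∙⊞⊞⊞⊞∙
????∙∙∙⊞⊞⊞⊞∙
????∙∙⊚∙∙∙∙∙
????∙∙∙⊞⊞⊞⊞∙
????∙∙∙⊞⊞⊞⊞⊞
?????????⊞⊞⊞
????????????
????????????

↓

????????????
???????????⊞
???????????⊞
????∙∙∙⊞⊞⊞⊞∙
????∙∙∙⊞⊞⊞⊞∙
????∙∙∙∙∙∙∙∙
????∙∙⊚⊞⊞⊞⊞∙
????∙∙∙⊞⊞⊞⊞⊞
????⊞⊞⊞⊞⊞⊞⊞⊞
????????????
????????????
⊞⊞⊞⊞⊞⊞⊞⊞⊞⊞⊞⊞

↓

???????????⊞
???????????⊞
????∙∙∙⊞⊞⊞⊞∙
????∙∙∙⊞⊞⊞⊞∙
????∙∙∙∙∙∙∙∙
????∙∙∙⊞⊞⊞⊞∙
????∙∙⊚⊞⊞⊞⊞⊞
????⊞⊞⊞⊞⊞⊞⊞⊞
????⊞⊞⊞⊞⊞???
????????????
⊞⊞⊞⊞⊞⊞⊞⊞⊞⊞⊞⊞
⊞⊞⊞⊞⊞⊞⊞⊞⊞⊞⊞⊞

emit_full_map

???????⊞⊞⊞∙∙∙
???????⊞⊞⊞⊞⊞⊞
∙∙∙⊞⊞⊞⊞∙∙∙∙⊞⊞
∙∙∙⊞⊞⊞⊞∙∙∙∙⊞⊞
∙∙∙∙∙∙∙∙⊕∙∙⊞⊞
∙∙∙⊞⊞⊞⊞∙∙∙∙⊞⊞
∙∙⊚⊞⊞⊞⊞⊞⊞⊞⊞⊞⊞
⊞⊞⊞⊞⊞⊞⊞⊞⊞⊞⊞⊞⊞
⊞⊞⊞⊞⊞????????

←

????????????
????????????
?????∙∙∙⊞⊞⊞⊞
?????∙∙∙⊞⊞⊞⊞
????∙∙∙∙∙∙∙∙
????∙∙∙∙⊞⊞⊞⊞
????∙∙⊚∙⊞⊞⊞⊞
????⊞⊞⊞⊞⊞⊞⊞⊞
????⊞⊞⊞⊞⊞⊞??
????????????
⊞⊞⊞⊞⊞⊞⊞⊞⊞⊞⊞⊞
⊞⊞⊞⊞⊞⊞⊞⊞⊞⊞⊞⊞

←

????????????
????????????
??????∙∙∙⊞⊞⊞
??????∙∙∙⊞⊞⊞
????⊞∙∙∙∙∙∙∙
????⊞∙∙∙∙⊞⊞⊞
????⊞∙⊚∙∙⊞⊞⊞
????⊞⊞⊞⊞⊞⊞⊞⊞
????⊞⊞⊞⊞⊞⊞⊞?
????????????
⊞⊞⊞⊞⊞⊞⊞⊞⊞⊞⊞⊞
⊞⊞⊞⊞⊞⊞⊞⊞⊞⊞⊞⊞

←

????????????
????????????
???????∙∙∙⊞⊞
???????∙∙∙⊞⊞
????⊞⊞∙∙∙∙∙∙
????⊞⊞∙∙∙∙⊞⊞
????⊞⊞⊚∙∙∙⊞⊞
????⊞⊞⊞⊞⊞⊞⊞⊞
????⊞⊞⊞⊞⊞⊞⊞⊞
????????????
⊞⊞⊞⊞⊞⊞⊞⊞⊞⊞⊞⊞
⊞⊞⊞⊞⊞⊞⊞⊞⊞⊞⊞⊞

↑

????????????
????????????
????????????
???????∙∙∙⊞⊞
????⊞⊞∙∙∙∙⊞⊞
????⊞⊞∙∙∙∙∙∙
????⊞⊞⊚∙∙∙⊞⊞
????⊞⊞∙∙∙∙⊞⊞
????⊞⊞⊞⊞⊞⊞⊞⊞
????⊞⊞⊞⊞⊞⊞⊞⊞
????????????
⊞⊞⊞⊞⊞⊞⊞⊞⊞⊞⊞⊞

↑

????????????
????????????
????????????
????????????
????⊞⊞∙∙∙∙⊞⊞
????⊞⊞∙∙∙∙⊞⊞
????⊞⊞⊚∙∙∙∙∙
????⊞⊞∙∙∙∙⊞⊞
????⊞⊞∙∙∙∙⊞⊞
????⊞⊞⊞⊞⊞⊞⊞⊞
????⊞⊞⊞⊞⊞⊞⊞⊞
????????????

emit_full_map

??????????⊞⊞⊞∙∙∙
??????????⊞⊞⊞⊞⊞⊞
⊞⊞∙∙∙∙⊞⊞⊞⊞∙∙∙∙⊞⊞
⊞⊞∙∙∙∙⊞⊞⊞⊞∙∙∙∙⊞⊞
⊞⊞⊚∙∙∙∙∙∙∙∙⊕∙∙⊞⊞
⊞⊞∙∙∙∙⊞⊞⊞⊞∙∙∙∙⊞⊞
⊞⊞∙∙∙∙⊞⊞⊞⊞⊞⊞⊞⊞⊞⊞
⊞⊞⊞⊞⊞⊞⊞⊞⊞⊞⊞⊞⊞⊞⊞⊞
⊞⊞⊞⊞⊞⊞⊞⊞????????

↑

????????????
????????????
????????????
????????????
????⊞⊞∙∙∙???
????⊞⊞∙∙∙∙⊞⊞
????⊞⊞⊚∙∙∙⊞⊞
????⊞⊞∙∙∙∙∙∙
????⊞⊞∙∙∙∙⊞⊞
????⊞⊞∙∙∙∙⊞⊞
????⊞⊞⊞⊞⊞⊞⊞⊞
????⊞⊞⊞⊞⊞⊞⊞⊞

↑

????????????
????????????
????????????
????????????
????⊞⊞⊞⊞∙???
????⊞⊞∙∙∙???
????⊞⊞⊚∙∙∙⊞⊞
????⊞⊞∙∙∙∙⊞⊞
????⊞⊞∙∙∙∙∙∙
????⊞⊞∙∙∙∙⊞⊞
????⊞⊞∙∙∙∙⊞⊞
????⊞⊞⊞⊞⊞⊞⊞⊞

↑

????????????
????????????
????????????
????????????
????⊞⊞⊞⊞∙???
????⊞⊞⊞⊞∙???
????⊞⊞⊚∙∙???
????⊞⊞∙∙∙∙⊞⊞
????⊞⊞∙∙∙∙⊞⊞
????⊞⊞∙∙∙∙∙∙
????⊞⊞∙∙∙∙⊞⊞
????⊞⊞∙∙∙∙⊞⊞

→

????????????
????????????
????????????
????????????
???⊞⊞⊞⊞∙⊞???
???⊞⊞⊞⊞∙⊞???
???⊞⊞∙⊚∙∙???
???⊞⊞∙∙∙∙⊞⊞⊞
???⊞⊞∙∙∙∙⊞⊞⊞
???⊞⊞∙∙∙∙∙∙∙
???⊞⊞∙∙∙∙⊞⊞⊞
???⊞⊞∙∙∙∙⊞⊞⊞

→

????????????
????????????
????????????
????????????
??⊞⊞⊞⊞∙⊞∙???
??⊞⊞⊞⊞∙⊞⊞???
??⊞⊞∙∙⊚∙⊞???
??⊞⊞∙∙∙∙⊞⊞⊞⊞
??⊞⊞∙∙∙∙⊞⊞⊞⊞
??⊞⊞∙∙∙∙∙∙∙∙
??⊞⊞∙∙∙∙⊞⊞⊞⊞
??⊞⊞∙∙∙∙⊞⊞⊞⊞

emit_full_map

⊞⊞⊞⊞∙⊞∙?????????
⊞⊞⊞⊞∙⊞⊞???⊞⊞⊞∙∙∙
⊞⊞∙∙⊚∙⊞???⊞⊞⊞⊞⊞⊞
⊞⊞∙∙∙∙⊞⊞⊞⊞∙∙∙∙⊞⊞
⊞⊞∙∙∙∙⊞⊞⊞⊞∙∙∙∙⊞⊞
⊞⊞∙∙∙∙∙∙∙∙∙⊕∙∙⊞⊞
⊞⊞∙∙∙∙⊞⊞⊞⊞∙∙∙∙⊞⊞
⊞⊞∙∙∙∙⊞⊞⊞⊞⊞⊞⊞⊞⊞⊞
⊞⊞⊞⊞⊞⊞⊞⊞⊞⊞⊞⊞⊞⊞⊞⊞
⊞⊞⊞⊞⊞⊞⊞⊞????????


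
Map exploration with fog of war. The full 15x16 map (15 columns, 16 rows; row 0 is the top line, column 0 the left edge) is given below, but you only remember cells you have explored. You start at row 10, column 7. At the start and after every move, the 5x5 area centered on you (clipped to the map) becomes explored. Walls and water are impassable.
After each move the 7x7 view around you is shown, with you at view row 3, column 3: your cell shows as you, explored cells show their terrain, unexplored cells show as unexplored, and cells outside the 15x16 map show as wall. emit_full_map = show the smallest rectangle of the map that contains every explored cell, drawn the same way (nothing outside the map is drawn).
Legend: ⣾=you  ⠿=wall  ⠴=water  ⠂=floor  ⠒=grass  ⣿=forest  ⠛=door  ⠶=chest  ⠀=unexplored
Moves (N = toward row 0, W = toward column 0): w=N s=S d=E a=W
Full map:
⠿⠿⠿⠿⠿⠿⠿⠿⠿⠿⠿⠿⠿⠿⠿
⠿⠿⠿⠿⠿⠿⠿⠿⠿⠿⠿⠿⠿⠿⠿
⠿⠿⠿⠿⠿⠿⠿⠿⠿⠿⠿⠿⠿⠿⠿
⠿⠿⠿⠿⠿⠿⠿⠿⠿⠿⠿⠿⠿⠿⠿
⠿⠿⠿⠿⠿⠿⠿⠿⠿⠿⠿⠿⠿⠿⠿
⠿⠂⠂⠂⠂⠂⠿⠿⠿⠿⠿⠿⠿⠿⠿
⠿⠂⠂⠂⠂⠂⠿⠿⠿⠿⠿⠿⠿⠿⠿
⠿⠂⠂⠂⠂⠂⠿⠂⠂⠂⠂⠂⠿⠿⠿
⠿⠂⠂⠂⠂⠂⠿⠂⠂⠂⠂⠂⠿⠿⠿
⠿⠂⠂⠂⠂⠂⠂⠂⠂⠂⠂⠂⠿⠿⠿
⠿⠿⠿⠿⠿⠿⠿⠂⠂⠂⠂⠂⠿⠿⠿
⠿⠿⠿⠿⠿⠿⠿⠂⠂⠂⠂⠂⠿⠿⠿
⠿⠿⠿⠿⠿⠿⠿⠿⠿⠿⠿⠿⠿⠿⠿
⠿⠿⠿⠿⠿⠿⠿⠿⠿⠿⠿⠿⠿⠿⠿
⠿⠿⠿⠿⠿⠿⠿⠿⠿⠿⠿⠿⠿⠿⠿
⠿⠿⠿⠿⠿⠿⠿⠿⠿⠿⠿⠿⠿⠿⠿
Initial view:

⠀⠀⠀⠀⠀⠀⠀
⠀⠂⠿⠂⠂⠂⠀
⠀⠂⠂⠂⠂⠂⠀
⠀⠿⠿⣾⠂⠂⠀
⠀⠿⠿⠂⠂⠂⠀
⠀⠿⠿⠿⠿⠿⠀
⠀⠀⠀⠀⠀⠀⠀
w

⠀⠀⠀⠀⠀⠀⠀
⠀⠂⠿⠂⠂⠂⠀
⠀⠂⠿⠂⠂⠂⠀
⠀⠂⠂⣾⠂⠂⠀
⠀⠿⠿⠂⠂⠂⠀
⠀⠿⠿⠂⠂⠂⠀
⠀⠿⠿⠿⠿⠿⠀

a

⠀⠀⠀⠀⠀⠀⠀
⠀⠂⠂⠿⠂⠂⠂
⠀⠂⠂⠿⠂⠂⠂
⠀⠂⠂⣾⠂⠂⠂
⠀⠿⠿⠿⠂⠂⠂
⠀⠿⠿⠿⠂⠂⠂
⠀⠀⠿⠿⠿⠿⠿

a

⠀⠀⠀⠀⠀⠀⠀
⠀⠂⠂⠂⠿⠂⠂
⠀⠂⠂⠂⠿⠂⠂
⠀⠂⠂⣾⠂⠂⠂
⠀⠿⠿⠿⠿⠂⠂
⠀⠿⠿⠿⠿⠂⠂
⠀⠀⠀⠿⠿⠿⠿

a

⠀⠀⠀⠀⠀⠀⠀
⠀⠂⠂⠂⠂⠿⠂
⠀⠂⠂⠂⠂⠿⠂
⠀⠂⠂⣾⠂⠂⠂
⠀⠿⠿⠿⠿⠿⠂
⠀⠿⠿⠿⠿⠿⠂
⠀⠀⠀⠀⠿⠿⠿

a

⠀⠀⠀⠀⠀⠀⠀
⠀⠂⠂⠂⠂⠂⠿
⠀⠂⠂⠂⠂⠂⠿
⠀⠂⠂⣾⠂⠂⠂
⠀⠿⠿⠿⠿⠿⠿
⠀⠿⠿⠿⠿⠿⠿
⠀⠀⠀⠀⠀⠿⠿

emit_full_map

⠂⠂⠂⠂⠂⠿⠂⠂⠂
⠂⠂⠂⠂⠂⠿⠂⠂⠂
⠂⠂⣾⠂⠂⠂⠂⠂⠂
⠿⠿⠿⠿⠿⠿⠂⠂⠂
⠿⠿⠿⠿⠿⠿⠂⠂⠂
⠀⠀⠀⠀⠿⠿⠿⠿⠿

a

⠿⠀⠀⠀⠀⠀⠀
⠿⠿⠂⠂⠂⠂⠂
⠿⠿⠂⠂⠂⠂⠂
⠿⠿⠂⣾⠂⠂⠂
⠿⠿⠿⠿⠿⠿⠿
⠿⠿⠿⠿⠿⠿⠿
⠿⠀⠀⠀⠀⠀⠿

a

⠿⠿⠀⠀⠀⠀⠀
⠿⠿⠿⠂⠂⠂⠂
⠿⠿⠿⠂⠂⠂⠂
⠿⠿⠿⣾⠂⠂⠂
⠿⠿⠿⠿⠿⠿⠿
⠿⠿⠿⠿⠿⠿⠿
⠿⠿⠀⠀⠀⠀⠀

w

⠿⠿⠀⠀⠀⠀⠀
⠿⠿⠿⠂⠂⠂⠀
⠿⠿⠿⠂⠂⠂⠂
⠿⠿⠿⣾⠂⠂⠂
⠿⠿⠿⠂⠂⠂⠂
⠿⠿⠿⠿⠿⠿⠿
⠿⠿⠿⠿⠿⠿⠿

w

⠿⠿⠀⠀⠀⠀⠀
⠿⠿⠿⠂⠂⠂⠀
⠿⠿⠿⠂⠂⠂⠀
⠿⠿⠿⣾⠂⠂⠂
⠿⠿⠿⠂⠂⠂⠂
⠿⠿⠿⠂⠂⠂⠂
⠿⠿⠿⠿⠿⠿⠿

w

⠿⠿⠀⠀⠀⠀⠀
⠿⠿⠿⠿⠿⠿⠀
⠿⠿⠿⠂⠂⠂⠀
⠿⠿⠿⣾⠂⠂⠀
⠿⠿⠿⠂⠂⠂⠂
⠿⠿⠿⠂⠂⠂⠂
⠿⠿⠿⠂⠂⠂⠂

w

⠿⠿⠀⠀⠀⠀⠀
⠿⠿⠿⠿⠿⠿⠀
⠿⠿⠿⠿⠿⠿⠀
⠿⠿⠿⣾⠂⠂⠀
⠿⠿⠿⠂⠂⠂⠀
⠿⠿⠿⠂⠂⠂⠂
⠿⠿⠿⠂⠂⠂⠂

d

⠿⠀⠀⠀⠀⠀⠀
⠿⠿⠿⠿⠿⠿⠀
⠿⠿⠿⠿⠿⠿⠀
⠿⠿⠂⣾⠂⠂⠀
⠿⠿⠂⠂⠂⠂⠀
⠿⠿⠂⠂⠂⠂⠂
⠿⠿⠂⠂⠂⠂⠂

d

⠀⠀⠀⠀⠀⠀⠀
⠿⠿⠿⠿⠿⠿⠀
⠿⠿⠿⠿⠿⠿⠀
⠿⠂⠂⣾⠂⠂⠀
⠿⠂⠂⠂⠂⠂⠀
⠿⠂⠂⠂⠂⠂⠿
⠿⠂⠂⠂⠂⠂⠿

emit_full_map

⠿⠿⠿⠿⠿⠿⠀⠀⠀⠀
⠿⠿⠿⠿⠿⠿⠀⠀⠀⠀
⠿⠂⠂⣾⠂⠂⠀⠀⠀⠀
⠿⠂⠂⠂⠂⠂⠀⠀⠀⠀
⠿⠂⠂⠂⠂⠂⠿⠂⠂⠂
⠿⠂⠂⠂⠂⠂⠿⠂⠂⠂
⠿⠂⠂⠂⠂⠂⠂⠂⠂⠂
⠿⠿⠿⠿⠿⠿⠿⠂⠂⠂
⠿⠿⠿⠿⠿⠿⠿⠂⠂⠂
⠀⠀⠀⠀⠀⠿⠿⠿⠿⠿

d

⠀⠀⠀⠀⠀⠀⠀
⠿⠿⠿⠿⠿⠿⠀
⠿⠿⠿⠿⠿⠿⠀
⠂⠂⠂⣾⠂⠿⠀
⠂⠂⠂⠂⠂⠿⠀
⠂⠂⠂⠂⠂⠿⠂
⠂⠂⠂⠂⠂⠿⠂

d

⠀⠀⠀⠀⠀⠀⠀
⠿⠿⠿⠿⠿⠿⠀
⠿⠿⠿⠿⠿⠿⠀
⠂⠂⠂⣾⠿⠿⠀
⠂⠂⠂⠂⠿⠿⠀
⠂⠂⠂⠂⠿⠂⠂
⠂⠂⠂⠂⠿⠂⠂

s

⠿⠿⠿⠿⠿⠿⠀
⠿⠿⠿⠿⠿⠿⠀
⠂⠂⠂⠂⠿⠿⠀
⠂⠂⠂⣾⠿⠿⠀
⠂⠂⠂⠂⠿⠂⠂
⠂⠂⠂⠂⠿⠂⠂
⠂⠂⠂⠂⠂⠂⠂

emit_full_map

⠿⠿⠿⠿⠿⠿⠿⠿⠀⠀
⠿⠿⠿⠿⠿⠿⠿⠿⠀⠀
⠿⠂⠂⠂⠂⠂⠿⠿⠀⠀
⠿⠂⠂⠂⠂⣾⠿⠿⠀⠀
⠿⠂⠂⠂⠂⠂⠿⠂⠂⠂
⠿⠂⠂⠂⠂⠂⠿⠂⠂⠂
⠿⠂⠂⠂⠂⠂⠂⠂⠂⠂
⠿⠿⠿⠿⠿⠿⠿⠂⠂⠂
⠿⠿⠿⠿⠿⠿⠿⠂⠂⠂
⠀⠀⠀⠀⠀⠿⠿⠿⠿⠿


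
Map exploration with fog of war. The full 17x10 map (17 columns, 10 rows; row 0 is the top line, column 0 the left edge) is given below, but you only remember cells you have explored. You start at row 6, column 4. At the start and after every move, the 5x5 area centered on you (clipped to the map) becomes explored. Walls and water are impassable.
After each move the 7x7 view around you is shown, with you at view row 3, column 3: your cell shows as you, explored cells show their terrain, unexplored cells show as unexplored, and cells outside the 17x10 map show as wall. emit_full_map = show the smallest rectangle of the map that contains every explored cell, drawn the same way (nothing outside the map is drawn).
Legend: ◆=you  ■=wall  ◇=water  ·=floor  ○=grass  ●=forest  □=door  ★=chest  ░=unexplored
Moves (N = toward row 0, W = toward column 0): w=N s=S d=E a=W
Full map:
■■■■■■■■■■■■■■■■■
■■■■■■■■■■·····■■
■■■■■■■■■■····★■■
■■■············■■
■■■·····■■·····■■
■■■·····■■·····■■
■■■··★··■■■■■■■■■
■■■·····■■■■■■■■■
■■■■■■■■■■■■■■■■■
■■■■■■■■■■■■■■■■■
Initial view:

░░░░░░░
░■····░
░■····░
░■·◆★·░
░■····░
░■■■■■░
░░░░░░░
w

░░░░░░░
░■····░
░■····░
░■·◆··░
░■··★·░
░■····░
░■■■■■░

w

░░░░░░░
░■■■■■░
░■····░
░■·◆··░
░■····░
░■··★·░
░■····░

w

░░░░░░░
░■■■■■░
░■■■■■░
░■·◆··░
░■····░
░■····░
░■··★·░

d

░░░░░░░
■■■■■■░
■■■■■■░
■··◆··░
■·····░
■·····░
■··★·░░

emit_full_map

■■■■■■
■■■■■■
■··◆··
■·····
■·····
■··★·░
■····░
■■■■■░

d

░░░░░░░
■■■■■■░
■■■■■■░
···◆··░
·····■░
·····■░
··★·░░░

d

░░░░░░░
■■■■■■░
■■■■■■░
···◆··░
····■■░
····■■░
·★·░░░░

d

░░░░░░░
■■■■■·░
■■■■■·░
···◆··░
···■■·░
···■■·░
★·░░░░░

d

░░░░░░░
■■■■··░
■■■■··░
···◆··░
··■■··░
··■■··░
·░░░░░░

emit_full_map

■■■■■■■■··
■■■■■■■■··
■······◆··
■·····■■··
■·····■■··
■··★·░░░░░
■····░░░░░
■■■■■░░░░░


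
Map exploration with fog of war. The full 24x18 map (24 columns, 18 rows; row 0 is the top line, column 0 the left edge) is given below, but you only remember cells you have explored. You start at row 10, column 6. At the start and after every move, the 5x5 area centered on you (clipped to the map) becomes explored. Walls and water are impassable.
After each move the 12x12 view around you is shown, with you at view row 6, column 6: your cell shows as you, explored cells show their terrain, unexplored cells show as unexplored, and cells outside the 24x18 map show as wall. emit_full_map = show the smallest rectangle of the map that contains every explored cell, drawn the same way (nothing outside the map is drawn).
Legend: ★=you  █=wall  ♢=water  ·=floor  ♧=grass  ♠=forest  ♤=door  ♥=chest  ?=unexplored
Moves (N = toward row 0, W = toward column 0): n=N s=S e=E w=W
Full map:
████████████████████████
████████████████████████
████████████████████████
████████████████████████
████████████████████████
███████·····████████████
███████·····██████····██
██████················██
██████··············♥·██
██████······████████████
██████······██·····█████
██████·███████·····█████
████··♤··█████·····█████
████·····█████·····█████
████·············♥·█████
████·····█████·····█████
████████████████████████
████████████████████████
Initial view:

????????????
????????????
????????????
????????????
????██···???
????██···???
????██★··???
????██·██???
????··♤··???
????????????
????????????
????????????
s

????????????
????????????
????????????
????██···???
????██···???
????██···???
????██★██???
????··♤··???
????·····???
????????????
????????????
????????????

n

????????????
????????????
????????????
????????????
????██···???
????██···???
????██★··???
????██·██???
????··♤··???
????·····???
????????????
????????????

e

????????????
????????????
????????????
????????????
???██····???
???██····???
???██·★··???
???██·███???
???··♤··█???
???·····????
????????????
????????????

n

????????????
????????????
????????????
????????????
????█····???
???██····???
???██·★··???
???██····???
???██·███???
???··♤··█???
???·····????
????????????

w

????????????
????????????
????????????
????????????
????██····??
????██····??
????██★···??
????██····??
????██·███??
????··♤··█??
????·····???
????????????

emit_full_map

██····
██····
██★···
██····
██·███
··♤··█
·····?

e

????????????
????????????
????????????
????????????
???██····???
???██····???
???██·★··???
???██····???
???██·███???
???··♤··█???
???·····????
????????????

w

????????????
????????????
????????????
????????????
????██····??
????██····??
????██★···??
????██····??
????██·███??
????··♤··█??
????·····???
????????????

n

????????????
????????????
????????????
????????????
????███··???
????██····??
????██★···??
????██····??
????██····??
????██·███??
????··♤··█??
????·····???

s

????????????
????????????
????????????
????███··???
????██····??
????██····??
????██★···??
????██····??
????██·███??
????··♤··█??
????·····???
????????????

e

????????????
????????????
????????????
???███··????
???██····???
???██····???
???██·★··???
???██····???
???██·███???
???··♤··█???
???·····????
????????????

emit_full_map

███··?
██····
██····
██·★··
██····
██·███
··♤··█
·····?

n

????????????
????????????
????????????
????????????
???███···???
???██····???
???██·★··???
???██····???
???██····???
???██·███???
???··♤··█???
???·····????

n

????????????
????????????
????????????
????????????
????██···???
???███···???
???██·★··???
???██····???
???██····???
???██····???
???██·███???
???··♤··█???

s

????????????
????????????
????????????
????██···???
???███···???
???██····???
???██·★··???
???██····???
???██····???
???██·███???
???··♤··█???
???·····????

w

????????????
????????????
????????????
?????██···??
????███···??
????██····??
????██★···??
????██····??
????██····??
????██·███??
????··♤··█??
????·····???

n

????????????
????????????
????????????
????????????
????███···??
????███···??
????██★···??
????██····??
????██····??
????██····??
????██·███??
????··♤··█??

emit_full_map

███···
███···
██★···
██····
██····
██····
██·███
··♤··█
·····?

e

????????????
????????????
????????????
????????????
???███···???
???███···???
???██·★··???
???██····???
???██····???
???██····???
???██·███???
???··♤··█???

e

????????????
????????????
????????????
????????????
??███····???
??███····???
??██··★··???
??██·····???
??██·····???
??██····????
??██·███????
??··♤··█????

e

????????????
????????????
????????????
????????????
?███·····???
?███·····???
?██···★··???
?██······???
?██······???
?██····?????
?██·███?????
?··♤··█?????

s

????????????
????????????
????????????
?███·····???
?███·····???
?██······???
?██···★··???
?██······???
?██······???
?██·███?????
?··♤··█?????
?·····??????

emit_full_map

███·····
███·····
██······
██···★··
██······
██······
██·███??
··♤··█??
·····???

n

????????????
????????????
????????????
????????????
?███·····???
?███·····???
?██···★··???
?██······???
?██······???
?██······???
?██·███?????
?··♤··█?????

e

????????????
????????????
????????????
????????????
███·····█???
███·····█???
██····★··???
██·······???
██······█???
██······????
██·███??????
··♤··█??????

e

????????????
????????????
????????????
????????????
██·····██???
██·····██???
█·····★··???
█········???
█······██???
█······?????
█·███???????
·♤··█???????

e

????????????
????????????
????????????
????????????
█·····███???
█·····███???
······★··???
·········???
······███???
······??????
·███????????
♤··█????????

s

????????????
????????????
????????????
█·····███???
█·····███???
·········???
······★··???
······███???
······██·???
·███????????
♤··█????????
···?????????

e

????????????
????????????
????????????
·····███????
·····████???
·········???
······★··???
·····████???
·····██··???
███?????????
··█?????????
··??????????

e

????????????
????????????
????????????
····███?????
····█████???
·········???
······★··???
····█████???
····██···???
██??????????
·█??????????
·???????????

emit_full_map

███·····███??
███·····█████
██···········
██········★··
██······█████
██······██···
██·███???????
··♤··█???????
·····????????


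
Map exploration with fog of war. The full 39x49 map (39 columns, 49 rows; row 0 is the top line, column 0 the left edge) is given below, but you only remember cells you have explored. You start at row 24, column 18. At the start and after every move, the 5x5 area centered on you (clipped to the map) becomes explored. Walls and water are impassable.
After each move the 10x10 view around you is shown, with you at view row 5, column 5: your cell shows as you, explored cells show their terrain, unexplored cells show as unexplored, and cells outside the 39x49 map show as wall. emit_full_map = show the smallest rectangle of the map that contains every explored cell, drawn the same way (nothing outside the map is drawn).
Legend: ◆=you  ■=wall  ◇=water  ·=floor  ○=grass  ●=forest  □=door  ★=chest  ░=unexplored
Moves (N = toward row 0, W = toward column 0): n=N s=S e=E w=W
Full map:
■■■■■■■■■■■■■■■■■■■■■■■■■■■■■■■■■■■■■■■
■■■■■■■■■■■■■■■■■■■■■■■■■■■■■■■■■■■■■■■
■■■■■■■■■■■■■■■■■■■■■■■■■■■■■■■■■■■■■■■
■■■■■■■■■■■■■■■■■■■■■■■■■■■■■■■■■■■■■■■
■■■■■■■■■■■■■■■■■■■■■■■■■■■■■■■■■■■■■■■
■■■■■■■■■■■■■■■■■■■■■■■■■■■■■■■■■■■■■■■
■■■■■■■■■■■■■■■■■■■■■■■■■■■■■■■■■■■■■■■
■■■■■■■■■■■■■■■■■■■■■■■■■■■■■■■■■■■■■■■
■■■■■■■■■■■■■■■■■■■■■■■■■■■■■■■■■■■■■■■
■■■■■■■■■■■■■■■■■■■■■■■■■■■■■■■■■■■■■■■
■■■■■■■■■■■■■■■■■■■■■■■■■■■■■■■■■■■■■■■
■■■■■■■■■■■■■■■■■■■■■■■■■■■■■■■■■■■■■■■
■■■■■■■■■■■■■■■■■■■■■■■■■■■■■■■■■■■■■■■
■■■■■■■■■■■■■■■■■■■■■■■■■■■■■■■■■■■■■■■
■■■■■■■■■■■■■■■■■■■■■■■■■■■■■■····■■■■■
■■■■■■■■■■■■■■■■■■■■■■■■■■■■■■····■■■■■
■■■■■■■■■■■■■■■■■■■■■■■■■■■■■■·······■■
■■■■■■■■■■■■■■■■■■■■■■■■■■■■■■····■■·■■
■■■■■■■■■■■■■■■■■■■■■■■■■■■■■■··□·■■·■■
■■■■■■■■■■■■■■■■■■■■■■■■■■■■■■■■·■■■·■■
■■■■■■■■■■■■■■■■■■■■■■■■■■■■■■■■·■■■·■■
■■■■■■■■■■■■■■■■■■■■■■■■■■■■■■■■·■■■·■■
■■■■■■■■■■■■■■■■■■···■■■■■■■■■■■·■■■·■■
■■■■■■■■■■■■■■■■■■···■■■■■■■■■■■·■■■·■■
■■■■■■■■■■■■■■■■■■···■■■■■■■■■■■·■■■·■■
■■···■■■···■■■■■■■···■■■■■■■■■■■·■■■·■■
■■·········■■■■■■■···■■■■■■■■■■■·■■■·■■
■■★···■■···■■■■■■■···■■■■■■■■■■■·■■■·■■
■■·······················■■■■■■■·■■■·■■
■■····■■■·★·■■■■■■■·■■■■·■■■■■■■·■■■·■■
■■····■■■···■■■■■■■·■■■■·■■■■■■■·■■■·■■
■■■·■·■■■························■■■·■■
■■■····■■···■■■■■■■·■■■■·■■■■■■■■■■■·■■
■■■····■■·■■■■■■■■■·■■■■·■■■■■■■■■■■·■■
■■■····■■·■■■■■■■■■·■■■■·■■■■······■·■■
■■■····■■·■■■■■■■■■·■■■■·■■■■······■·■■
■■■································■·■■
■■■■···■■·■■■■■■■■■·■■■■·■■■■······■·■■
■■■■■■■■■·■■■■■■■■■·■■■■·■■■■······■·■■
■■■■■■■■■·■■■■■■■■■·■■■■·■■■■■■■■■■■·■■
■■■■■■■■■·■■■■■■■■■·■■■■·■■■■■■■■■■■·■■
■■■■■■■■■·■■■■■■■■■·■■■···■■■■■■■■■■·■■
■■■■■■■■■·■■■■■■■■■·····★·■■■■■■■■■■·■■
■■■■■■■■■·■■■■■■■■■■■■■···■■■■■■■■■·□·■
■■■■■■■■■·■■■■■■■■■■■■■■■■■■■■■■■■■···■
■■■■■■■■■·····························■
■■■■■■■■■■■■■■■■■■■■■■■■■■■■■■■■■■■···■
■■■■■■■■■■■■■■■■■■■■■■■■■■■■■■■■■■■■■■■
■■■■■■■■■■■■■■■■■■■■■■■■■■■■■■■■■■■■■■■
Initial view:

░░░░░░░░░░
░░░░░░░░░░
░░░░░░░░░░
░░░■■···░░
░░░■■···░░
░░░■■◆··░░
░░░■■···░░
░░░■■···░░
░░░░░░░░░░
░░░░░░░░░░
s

░░░░░░░░░░
░░░░░░░░░░
░░░■■···░░
░░░■■···░░
░░░■■···░░
░░░■■◆··░░
░░░■■···░░
░░░■■···░░
░░░░░░░░░░
░░░░░░░░░░

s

░░░░░░░░░░
░░░■■···░░
░░░■■···░░
░░░■■···░░
░░░■■···░░
░░░■■◆··░░
░░░■■···░░
░░░·····░░
░░░░░░░░░░
░░░░░░░░░░

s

░░░■■···░░
░░░■■···░░
░░░■■···░░
░░░■■···░░
░░░■■···░░
░░░■■◆··░░
░░░·····░░
░░░■■■·■░░
░░░░░░░░░░
░░░░░░░░░░

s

░░░■■···░░
░░░■■···░░
░░░■■···░░
░░░■■···░░
░░░■■···░░
░░░··◆··░░
░░░■■■·■░░
░░░■■■·■░░
░░░░░░░░░░
░░░░░░░░░░

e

░░■■···░░░
░░■■···░░░
░░■■···░░░
░░■■···■░░
░░■■···■░░
░░···◆··░░
░░■■■·■■░░
░░■■■·■■░░
░░░░░░░░░░
░░░░░░░░░░

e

░■■···░░░░
░■■···░░░░
░■■···░░░░
░■■···■■░░
░■■···■■░░
░····◆··░░
░■■■·■■■░░
░■■■·■■■░░
░░░░░░░░░░
░░░░░░░░░░

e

■■···░░░░░
■■···░░░░░
■■···░░░░░
■■···■■■░░
■■···■■■░░
·····◆··░░
■■■·■■■■░░
■■■·■■■■░░
░░░░░░░░░░
░░░░░░░░░░

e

■···░░░░░░
■···░░░░░░
■···░░░░░░
■···■■■■░░
■···■■■■░░
·····◆··░░
■■·■■■■·░░
■■·■■■■·░░
░░░░░░░░░░
░░░░░░░░░░

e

···░░░░░░░
···░░░░░░░
···░░░░░░░
···■■■■■░░
···■■■■■░░
·····◆·■░░
■·■■■■·■░░
■·■■■■·■░░
░░░░░░░░░░
░░░░░░░░░░

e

··░░░░░░░░
··░░░░░░░░
··░░░░░░░░
··■■■■■■░░
··■■■■■■░░
·····◆■■░░
·■■■■·■■░░
·■■■■·■■░░
░░░░░░░░░░
░░░░░░░░░░

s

··░░░░░░░░
··░░░░░░░░
··■■■■■■░░
··■■■■■■░░
······■■░░
·■■■■◆■■░░
·■■■■·■■░░
░░░·····░░
░░░░░░░░░░
░░░░░░░░░░

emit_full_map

■■···░░░░░░
■■···░░░░░░
■■···░░░░░░
■■···░░░░░░
■■···■■■■■■
■■···■■■■■■
·········■■
■■■·■■■■◆■■
■■■·■■■■·■■
░░░░░░·····

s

··░░░░░░░░
··■■■■■■░░
··■■■■■■░░
······■■░░
·■■■■·■■░░
·■■■■◆■■░░
░░░·····░░
░░░■■·■■░░
░░░░░░░░░░
░░░░░░░░░░

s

··■■■■■■░░
··■■■■■■░░
······■■░░
·■■■■·■■░░
·■■■■·■■░░
░░░··◆··░░
░░░■■·■■░░
░░░■■·■■░░
░░░░░░░░░░
░░░░░░░░░░

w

···■■■■■■░
···■■■■■■░
·······■■░
■·■■■■·■■░
■·■■■■·■■░
░░░··◆···░
░░░■■■·■■░
░░░■■■·■■░
░░░░░░░░░░
░░░░░░░░░░

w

■···■■■■■■
■···■■■■■■
········■■
■■·■■■■·■■
■■·■■■■·■■
░░░··◆····
░░░■■■■·■■
░░░■■■■·■■
░░░░░░░░░░
░░░░░░░░░░

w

■■···■■■■■
■■···■■■■■
·········■
■■■·■■■■·■
■■■·■■■■·■
░░░··◆····
░░░·■■■■·■
░░░·■■■■·■
░░░░░░░░░░
░░░░░░░░░░

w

░■■···■■■■
░■■···■■■■
░·········
░■■■·■■■■·
░■■■·■■■■·
░░░··◆····
░░░■·■■■■·
░░░■·■■■■·
░░░░░░░░░░
░░░░░░░░░░

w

░░■■···■■■
░░■■···■■■
░░········
░░■■■·■■■■
░░■■■·■■■■
░░░··◆····
░░░■■·■■■■
░░░■■·■■■■
░░░░░░░░░░
░░░░░░░░░░

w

░░░■■···■■
░░░■■···■■
░░░·······
░░░■■■·■■■
░░░■■■·■■■
░░░··◆····
░░░■■■·■■■
░░░■■■·■■■
░░░░░░░░░░
░░░░░░░░░░

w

░░░░■■···■
░░░░■■···■
░░░░······
░░░■■■■·■■
░░░■■■■·■■
░░░··◆····
░░░■■■■·■■
░░░■■■■·■■
░░░░░░░░░░
░░░░░░░░░░

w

░░░░░■■···
░░░░░■■···
░░░░░·····
░░░■■■■■·■
░░░■■■■■·■
░░░··◆····
░░░■■■■■·■
░░░■■■■■·■
░░░░░░░░░░
░░░░░░░░░░

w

░░░░░░■■··
░░░░░░■■··
░░░░░░····
░░░■■■■■■·
░░░■■■■■■·
░░░··◆····
░░░■■■■■■·
░░░■■■■■■·
░░░░░░░░░░
░░░░░░░░░░

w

░░░░░░░■■·
░░░░░░░■■·
░░░░░░░···
░░░■■■■■■■
░░░■■■■■■■
░░░··◆····
░░░■■■■■■■
░░░■■■■■■■
░░░░░░░░░░
░░░░░░░░░░

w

░░░░░░░░■■
░░░░░░░░■■
░░░░░░░░··
░░░·■■■■■■
░░░·■■■■■■
░░░··◆····
░░░·■■■■■■
░░░■■■■■■■
░░░░░░░░░░
░░░░░░░░░░

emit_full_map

░░░░░■■···░░░░░░
░░░░░■■···░░░░░░
░░░░░■■···░░░░░░
░░░░░■■···░░░░░░
░░░░░■■···■■■■■■
░░░░░■■···■■■■■■
░░░░░·········■■
·■■■■■■■·■■■■·■■
·■■■■■■■·■■■■·■■
··◆·············
·■■■■■■■·■■■■·■■
■■■■■■■■·■■■■·■■

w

░░░░░░░░░■
░░░░░░░░░■
░░░░░░░░░·
░░░★·■■■■■
░░░··■■■■■
░░░··◆····
░░░··■■■■■
░░░■■■■■■■
░░░░░░░░░░
░░░░░░░░░░

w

░░░░░░░░░░
░░░░░░░░░░
░░░░░░░░░░
░░░·★·■■■■
░░░···■■■■
░░░··◆····
░░░···■■■■
░░░·■■■■■■
░░░░░░░░░░
░░░░░░░░░░

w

░░░░░░░░░░
░░░░░░░░░░
░░░░░░░░░░
░░░■·★·■■■
░░░■···■■■
░░░■·◆····
░░░■···■■■
░░░■·■■■■■
░░░░░░░░░░
░░░░░░░░░░

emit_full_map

░░░░░░░░■■···░░░░░░
░░░░░░░░■■···░░░░░░
░░░░░░░░■■···░░░░░░
░░░░░░░░■■···░░░░░░
░░░░░░░░■■···■■■■■■
░░░░░░░░■■···■■■■■■
░░░░░░░░·········■■
■·★·■■■■■■■·■■■■·■■
■···■■■■■■■·■■■■·■■
■·◆················
■···■■■■■■■·■■■■·■■
■·■■■■■■■■■·■■■■·■■
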